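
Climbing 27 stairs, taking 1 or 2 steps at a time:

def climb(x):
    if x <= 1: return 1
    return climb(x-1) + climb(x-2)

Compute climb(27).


Building up from base cases:
climb(0) = 1
climb(1) = 1
climb(2) = climb(1) + climb(0) = 1 + 1 = 2
climb(3) = climb(2) + climb(1) = 2 + 1 = 3
climb(4) = climb(3) + climb(2) = 3 + 2 = 5
climb(5) = climb(4) + climb(3) = 5 + 3 = 8
climb(6) = climb(5) + climb(4) = 8 + 5 = 13
climb(7) = climb(6) + climb(5) = 13 + 8 = 21
climb(8) = climb(7) + climb(6) = 21 + 13 = 34
climb(9) = climb(8) + climb(7) = 34 + 21 = 55
climb(10) = climb(9) + climb(8) = 55 + 34 = 89
climb(11) = climb(10) + climb(9) = 89 + 55 = 144
climb(12) = climb(11) + climb(10) = 144 + 89 = 233
climb(13) = climb(12) + climb(11) = 233 + 144 = 377
climb(14) = climb(13) + climb(12) = 377 + 233 = 610
climb(15) = climb(14) + climb(13) = 610 + 377 = 987
climb(16) = climb(15) + climb(14) = 987 + 610 = 1597
climb(17) = climb(16) + climb(15) = 1597 + 987 = 2584
climb(18) = climb(17) + climb(16) = 2584 + 1597 = 4181
climb(19) = climb(18) + climb(17) = 4181 + 2584 = 6765
climb(20) = climb(19) + climb(18) = 6765 + 4181 = 10946
climb(21) = climb(20) + climb(19) = 10946 + 6765 = 17711
climb(22) = climb(21) + climb(20) = 17711 + 10946 = 28657
climb(23) = climb(22) + climb(21) = 28657 + 17711 = 46368
climb(24) = climb(23) + climb(22) = 46368 + 28657 = 75025
climb(25) = climb(24) + climb(23) = 75025 + 46368 = 121393
climb(26) = climb(25) + climb(24) = 121393 + 75025 = 196418
climb(27) = climb(26) + climb(25) = 196418 + 121393 = 317811

317811


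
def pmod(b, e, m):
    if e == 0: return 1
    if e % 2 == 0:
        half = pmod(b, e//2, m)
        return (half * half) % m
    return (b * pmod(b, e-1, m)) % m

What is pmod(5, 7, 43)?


pmod(5, 7, 43): e is odd, compute pmod(5, 6, 43)
  pmod(5, 6, 43): e is even, compute pmod(5, 3, 43)
    pmod(5, 3, 43): e is odd, compute pmod(5, 2, 43)
      pmod(5, 2, 43): e is even, compute pmod(5, 1, 43)
        pmod(5, 1, 43): e is odd, compute pmod(5, 0, 43)
          pmod(5, 0, 43) = 1
        (5 * 1) % 43 = 5
      half=5, (5*5) % 43 = 25
    (5 * 25) % 43 = 39
  half=39, (39*39) % 43 = 16
(5 * 16) % 43 = 37

37


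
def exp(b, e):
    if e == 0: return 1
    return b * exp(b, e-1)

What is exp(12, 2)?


exp(12, 2)
= 12 * exp(12, 1)
= 12 * 12 * exp(12, 0)
= 12 * 12 * 1
= 144

144


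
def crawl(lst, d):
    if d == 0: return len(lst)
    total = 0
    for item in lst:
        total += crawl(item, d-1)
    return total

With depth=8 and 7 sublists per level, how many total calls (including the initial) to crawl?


At depth 0 (root): 1 call
At depth 1: each of 1 parents calls crawl on 7 children = 7 calls
At depth 2: each of 7 parents calls crawl on 7 children = 49 calls
At depth 3: each of 49 parents calls crawl on 7 children = 343 calls
At depth 4: each of 343 parents calls crawl on 7 children = 2401 calls
At depth 5: each of 2401 parents calls crawl on 7 children = 16807 calls
At depth 6: each of 16807 parents calls crawl on 7 children = 117649 calls
At depth 7: each of 117649 parents calls crawl on 7 children = 823543 calls
At depth 8: each of 823543 parents calls crawl on 7 children = 5764801 calls
Total: 1 + 7 + 49 + 343 + 2401 + 16807 + 117649 + 823543 + 5764801 = 6725601

6725601


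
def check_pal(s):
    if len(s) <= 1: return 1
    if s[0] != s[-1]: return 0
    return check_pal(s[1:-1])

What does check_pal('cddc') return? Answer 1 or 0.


check_pal('cddc'): s[0]='c' == s[-1]='c' -> check check_pal('dd')
check_pal('dd'): s[0]='d' == s[-1]='d' -> check check_pal('')
check_pal(''): len <= 1 -> return 1  (base case)
Result: 1 (palindrome)

1


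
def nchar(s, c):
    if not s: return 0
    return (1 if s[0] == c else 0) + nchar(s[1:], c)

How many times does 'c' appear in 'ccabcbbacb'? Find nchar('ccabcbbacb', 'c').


s[0]='c' == 'c' -> 1
s[0]='c' == 'c' -> 1
s[0]='a' != 'c' -> 0
s[0]='b' != 'c' -> 0
s[0]='c' == 'c' -> 1
s[0]='b' != 'c' -> 0
s[0]='b' != 'c' -> 0
s[0]='a' != 'c' -> 0
s[0]='c' == 'c' -> 1
s[0]='b' != 'c' -> 0
Sum: 1 + 1 + 0 + 0 + 1 + 0 + 0 + 0 + 1 + 0 = 4

4


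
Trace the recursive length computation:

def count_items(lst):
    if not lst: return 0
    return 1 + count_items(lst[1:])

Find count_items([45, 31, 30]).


count_items([45, 31, 30]) = 1 + count_items([31, 30])
count_items([31, 30]) = 1 + count_items([30])
count_items([30]) = 1 + count_items([])
count_items([]) = 0  (base case)
Unwinding: 1 + 1 + 1 + 0 = 3

3


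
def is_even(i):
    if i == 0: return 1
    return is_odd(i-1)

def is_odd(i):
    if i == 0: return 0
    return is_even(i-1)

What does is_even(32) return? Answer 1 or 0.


is_even(32) = is_odd(31)
is_odd(31) = is_even(30)
is_even(30) = is_odd(29)
is_odd(29) = is_even(28)
is_even(28) = is_odd(27)
is_odd(27) = is_even(26)
is_even(26) = is_odd(25)
is_odd(25) = is_even(24)
is_even(24) = is_odd(23)
is_odd(23) = is_even(22)
is_even(22) = is_odd(21)
is_odd(21) = is_even(20)
is_even(20) = is_odd(19)
is_odd(19) = is_even(18)
is_even(18) = is_odd(17)
is_odd(17) = is_even(16)
is_even(16) = is_odd(15)
is_odd(15) = is_even(14)
is_even(14) = is_odd(13)
is_odd(13) = is_even(12)
is_even(12) = is_odd(11)
is_odd(11) = is_even(10)
is_even(10) = is_odd(9)
is_odd(9) = is_even(8)
is_even(8) = is_odd(7)
is_odd(7) = is_even(6)
is_even(6) = is_odd(5)
is_odd(5) = is_even(4)
is_even(4) = is_odd(3)
is_odd(3) = is_even(2)
is_even(2) = is_odd(1)
is_odd(1) = is_even(0)
is_even(0) = 1  (base case)
Result: 1

1


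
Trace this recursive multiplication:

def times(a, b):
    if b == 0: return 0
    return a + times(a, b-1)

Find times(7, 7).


times(7, 7) = 7 + times(7, 6)
times(7, 6) = 7 + times(7, 5)
times(7, 5) = 7 + times(7, 4)
times(7, 4) = 7 + times(7, 3)
times(7, 3) = 7 + times(7, 2)
times(7, 2) = 7 + times(7, 1)
times(7, 1) = 7 + times(7, 0)
times(7, 0) = 0  (base case)
Total: 7 + 7 + 7 + 7 + 7 + 7 + 7 + 0 = 49

49


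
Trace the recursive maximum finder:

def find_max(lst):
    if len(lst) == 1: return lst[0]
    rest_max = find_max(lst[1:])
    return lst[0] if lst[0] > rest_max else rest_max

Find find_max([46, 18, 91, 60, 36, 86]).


find_max([46, 18, 91, 60, 36, 86]): compare 46 with find_max([18, 91, 60, 36, 86])
find_max([18, 91, 60, 36, 86]): compare 18 with find_max([91, 60, 36, 86])
find_max([91, 60, 36, 86]): compare 91 with find_max([60, 36, 86])
find_max([60, 36, 86]): compare 60 with find_max([36, 86])
find_max([36, 86]): compare 36 with find_max([86])
find_max([86]) = 86  (base case)
Compare 36 with 86 -> 86
Compare 60 with 86 -> 86
Compare 91 with 86 -> 91
Compare 18 with 91 -> 91
Compare 46 with 91 -> 91

91


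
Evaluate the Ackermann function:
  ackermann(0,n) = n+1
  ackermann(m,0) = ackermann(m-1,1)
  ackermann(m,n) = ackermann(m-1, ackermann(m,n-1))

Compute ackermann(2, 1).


ackermann(2, 1) = ackermann(1, ackermann(2, 0))
  ackermann(2, 0) = ackermann(1, 1)
    ackermann(1, 1) = ackermann(0, ackermann(1, 0))
      ackermann(1, 0) = ackermann(0, 1)
        ackermann(0, 1) = 2
      = ackermann(0, 2)
      ackermann(0, 2) = 3
  = ackermann(1, 3)
  ackermann(1, 3) = ackermann(0, ackermann(1, 2))
    ackermann(1, 2) = ackermann(0, ackermann(1, 1))
      ackermann(1, 1) = ackermann(0, ackermann(1, 0))
        ackermann(1, 0) = ackermann(0, 1)
          ackermann(0, 1) = 2
        = ackermann(0, 2)
        ackermann(0, 2) = 3
      = ackermann(0, 3)
      ackermann(0, 3) = 4
    = ackermann(0, 4)
    ackermann(0, 4) = 5
Result: ackermann(2, 1) = 5

5


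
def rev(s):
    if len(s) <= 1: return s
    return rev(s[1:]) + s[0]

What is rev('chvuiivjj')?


rev('chvuiivjj') = rev('hvuiivjj') + 'c'
rev('hvuiivjj') = rev('vuiivjj') + 'h'
rev('vuiivjj') = rev('uiivjj') + 'v'
rev('uiivjj') = rev('iivjj') + 'u'
rev('iivjj') = rev('ivjj') + 'i'
rev('ivjj') = rev('vjj') + 'i'
rev('vjj') = rev('jj') + 'v'
rev('jj') = rev('j') + 'j'
rev('j') = 'j'  (base case)
Concatenating: 'j' + 'j' + 'v' + 'i' + 'i' + 'u' + 'v' + 'h' + 'c' = 'jjviiuvhc'

jjviiuvhc


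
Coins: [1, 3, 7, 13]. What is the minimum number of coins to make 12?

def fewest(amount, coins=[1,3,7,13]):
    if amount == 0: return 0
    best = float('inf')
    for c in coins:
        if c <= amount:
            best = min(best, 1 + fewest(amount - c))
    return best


Building up with DP:
fewest(0) = 0
fewest(1) = min(1+fewest(0)=1+0=1) = 1
fewest(2) = min(1+fewest(1)=1+1=2) = 2
fewest(3) = min(1+fewest(2)=1+2=3, 1+fewest(0)=1+0=1) = 1
fewest(4) = min(1+fewest(3)=1+1=2, 1+fewest(1)=1+1=2) = 2
fewest(5) = min(1+fewest(4)=1+2=3, 1+fewest(2)=1+2=3) = 3
fewest(6) = min(1+fewest(5)=1+3=4, 1+fewest(3)=1+1=2) = 2
fewest(7) = min(1+fewest(6)=1+2=3, 1+fewest(4)=1+2=3, 1+fewest(0)=1+0=1) = 1
fewest(8) = min(1+fewest(7)=1+1=2, 1+fewest(5)=1+3=4, 1+fewest(1)=1+1=2) = 2
fewest(9) = min(1+fewest(8)=1+2=3, 1+fewest(6)=1+2=3, 1+fewest(2)=1+2=3) = 3
fewest(10) = min(1+fewest(9)=1+3=4, 1+fewest(7)=1+1=2, 1+fewest(3)=1+1=2) = 2
fewest(11) = min(1+fewest(10)=1+2=3, 1+fewest(8)=1+2=3, 1+fewest(4)=1+2=3) = 3
fewest(12) = min(1+fewest(11)=1+3=4, 1+fewest(9)=1+3=4, 1+fewest(5)=1+3=4) = 4

4


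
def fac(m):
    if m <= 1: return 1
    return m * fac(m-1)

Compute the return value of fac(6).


fac(6)
= 6 * fac(5)
= 6 * 5 * fac(4)
= 6 * 5 * 4 * fac(3)
= 6 * 5 * 4 * 3 * fac(2)
= 6 * 5 * 4 * 3 * 2 * fac(1)
= 6 * 5 * 4 * 3 * 2 * 1
= 720

720


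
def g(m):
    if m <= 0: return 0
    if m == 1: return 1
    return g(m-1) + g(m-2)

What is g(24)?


Computing g(24) bottom-up:
g(0) = 0
g(1) = 1
g(2) = g(1) + g(0) = 1 + 0 = 1
g(3) = g(2) + g(1) = 1 + 1 = 2
g(4) = g(3) + g(2) = 2 + 1 = 3
g(5) = g(4) + g(3) = 3 + 2 = 5
g(6) = g(5) + g(4) = 5 + 3 = 8
g(7) = g(6) + g(5) = 8 + 5 = 13
g(8) = g(7) + g(6) = 13 + 8 = 21
g(9) = g(8) + g(7) = 21 + 13 = 34
g(10) = g(9) + g(8) = 34 + 21 = 55
g(11) = g(10) + g(9) = 55 + 34 = 89
g(12) = g(11) + g(10) = 89 + 55 = 144
g(13) = g(12) + g(11) = 144 + 89 = 233
g(14) = g(13) + g(12) = 233 + 144 = 377
g(15) = g(14) + g(13) = 377 + 233 = 610
g(16) = g(15) + g(14) = 610 + 377 = 987
g(17) = g(16) + g(15) = 987 + 610 = 1597
g(18) = g(17) + g(16) = 1597 + 987 = 2584
g(19) = g(18) + g(17) = 2584 + 1597 = 4181
g(20) = g(19) + g(18) = 4181 + 2584 = 6765
g(21) = g(20) + g(19) = 6765 + 4181 = 10946
g(22) = g(21) + g(20) = 10946 + 6765 = 17711
g(23) = g(22) + g(21) = 17711 + 10946 = 28657
g(24) = g(23) + g(22) = 28657 + 17711 = 46368

46368


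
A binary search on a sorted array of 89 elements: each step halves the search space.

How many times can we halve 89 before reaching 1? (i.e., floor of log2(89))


89 / 2 = 44
44 / 2 = 22
22 / 2 = 11
11 / 2 = 5
5 / 2 = 2
2 / 2 = 1
Reached 1 after 6 halvings

6


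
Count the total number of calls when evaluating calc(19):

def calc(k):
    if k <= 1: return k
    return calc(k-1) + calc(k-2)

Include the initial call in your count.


Let C(n) = total calls for calc(n)
C(0) = 1, C(1) = 1
C(2) = 1 + C(1) + C(0) = 1 + 1 + 1 = 3
C(3) = 1 + C(2) + C(1) = 1 + 3 + 1 = 5
C(4) = 1 + C(3) + C(2) = 1 + 5 + 3 = 9
C(5) = 1 + C(4) + C(3) = 1 + 9 + 5 = 15
C(6) = 1 + C(5) + C(4) = 1 + 15 + 9 = 25
C(7) = 1 + C(6) + C(5) = 1 + 25 + 15 = 41
C(8) = 1 + C(7) + C(6) = 1 + 41 + 25 = 67
C(9) = 1 + C(8) + C(7) = 1 + 67 + 41 = 109
C(10) = 1 + C(9) + C(8) = 1 + 109 + 67 = 177
C(11) = 1 + C(10) + C(9) = 1 + 177 + 109 = 287
C(12) = 1 + C(11) + C(10) = 1 + 287 + 177 = 465
C(13) = 1 + C(12) + C(11) = 1 + 465 + 287 = 753
C(14) = 1 + C(13) + C(12) = 1 + 753 + 465 = 1219
C(15) = 1 + C(14) + C(13) = 1 + 1219 + 753 = 1973
C(16) = 1 + C(15) + C(14) = 1 + 1973 + 1219 = 3193
C(17) = 1 + C(16) + C(15) = 1 + 3193 + 1973 = 5167
C(18) = 1 + C(17) + C(16) = 1 + 5167 + 3193 = 8361
C(19) = 1 + C(18) + C(17) = 1 + 8361 + 5167 = 13529

13529


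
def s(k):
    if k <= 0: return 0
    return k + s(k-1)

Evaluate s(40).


s(40)
= 40 + 39 + 38 + 37 + 36 + 35 + 34 + 33 + 32 + 31 + 30 + 29 + 28 + 27 + 26 + 25 + 24 + 23 + 22 + 21 + 20 + 19 + 18 + 17 + 16 + 15 + 14 + 13 + 12 + 11 + 10 + 9 + 8 + 7 + 6 + 5 + 4 + 3 + 2 + 1 + s(0)
= 40 + 39 + 38 + 37 + 36 + 35 + 34 + 33 + 32 + 31 + 30 + 29 + 28 + 27 + 26 + 25 + 24 + 23 + 22 + 21 + 20 + 19 + 18 + 17 + 16 + 15 + 14 + 13 + 12 + 11 + 10 + 9 + 8 + 7 + 6 + 5 + 4 + 3 + 2 + 1 + 0
= 820

820


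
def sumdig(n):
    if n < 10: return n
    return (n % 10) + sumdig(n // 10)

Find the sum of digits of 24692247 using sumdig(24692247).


sumdig(24692247) = 7 + sumdig(2469224)
sumdig(2469224) = 4 + sumdig(246922)
sumdig(246922) = 2 + sumdig(24692)
sumdig(24692) = 2 + sumdig(2469)
sumdig(2469) = 9 + sumdig(246)
sumdig(246) = 6 + sumdig(24)
sumdig(24) = 4 + sumdig(2)
sumdig(2) = 2  (base case)
Total: 7 + 4 + 2 + 2 + 9 + 6 + 4 + 2 = 36

36


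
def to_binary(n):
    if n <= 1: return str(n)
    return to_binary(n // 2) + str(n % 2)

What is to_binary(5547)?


to_binary(5547) = to_binary(2773) + '1'
to_binary(2773) = to_binary(1386) + '1'
to_binary(1386) = to_binary(693) + '0'
to_binary(693) = to_binary(346) + '1'
to_binary(346) = to_binary(173) + '0'
to_binary(173) = to_binary(86) + '1'
to_binary(86) = to_binary(43) + '0'
to_binary(43) = to_binary(21) + '1'
to_binary(21) = to_binary(10) + '1'
to_binary(10) = to_binary(5) + '0'
to_binary(5) = to_binary(2) + '1'
to_binary(2) = to_binary(1) + '0'
to_binary(1) = '1'  (base case)
Concatenating: '1' + '0' + '1' + '0' + '1' + '1' + '0' + '1' + '0' + '1' + '0' + '1' + '1' = '1010110101011'

1010110101011


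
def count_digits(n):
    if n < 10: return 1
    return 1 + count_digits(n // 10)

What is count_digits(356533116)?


count_digits(356533116) = 1 + count_digits(35653311)
count_digits(35653311) = 1 + count_digits(3565331)
count_digits(3565331) = 1 + count_digits(356533)
count_digits(356533) = 1 + count_digits(35653)
count_digits(35653) = 1 + count_digits(3565)
count_digits(3565) = 1 + count_digits(356)
count_digits(356) = 1 + count_digits(35)
count_digits(35) = 1 + count_digits(3)
count_digits(3) = 1  (base case: 3 < 10)
Unwinding: 1 + 1 + 1 + 1 + 1 + 1 + 1 + 1 + 1 = 9

9


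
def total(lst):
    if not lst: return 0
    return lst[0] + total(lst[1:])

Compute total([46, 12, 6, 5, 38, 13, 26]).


total([46, 12, 6, 5, 38, 13, 26]) = 46 + total([12, 6, 5, 38, 13, 26])
total([12, 6, 5, 38, 13, 26]) = 12 + total([6, 5, 38, 13, 26])
total([6, 5, 38, 13, 26]) = 6 + total([5, 38, 13, 26])
total([5, 38, 13, 26]) = 5 + total([38, 13, 26])
total([38, 13, 26]) = 38 + total([13, 26])
total([13, 26]) = 13 + total([26])
total([26]) = 26 + total([])
total([]) = 0  (base case)
Total: 46 + 12 + 6 + 5 + 38 + 13 + 26 + 0 = 146

146


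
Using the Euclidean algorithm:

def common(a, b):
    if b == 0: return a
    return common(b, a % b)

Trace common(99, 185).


common(99, 185) = common(185, 99)
common(185, 99) = common(99, 86)
common(99, 86) = common(86, 13)
common(86, 13) = common(13, 8)
common(13, 8) = common(8, 5)
common(8, 5) = common(5, 3)
common(5, 3) = common(3, 2)
common(3, 2) = common(2, 1)
common(2, 1) = common(1, 0)
common(1, 0) = 1  (base case)

1


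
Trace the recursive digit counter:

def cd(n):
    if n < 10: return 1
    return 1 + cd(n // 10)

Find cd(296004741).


cd(296004741) = 1 + cd(29600474)
cd(29600474) = 1 + cd(2960047)
cd(2960047) = 1 + cd(296004)
cd(296004) = 1 + cd(29600)
cd(29600) = 1 + cd(2960)
cd(2960) = 1 + cd(296)
cd(296) = 1 + cd(29)
cd(29) = 1 + cd(2)
cd(2) = 1  (base case: 2 < 10)
Unwinding: 1 + 1 + 1 + 1 + 1 + 1 + 1 + 1 + 1 = 9

9


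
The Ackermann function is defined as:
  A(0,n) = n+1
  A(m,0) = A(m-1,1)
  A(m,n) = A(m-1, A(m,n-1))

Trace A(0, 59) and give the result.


A(0, 59) = 60
Result: A(0, 59) = 60

60


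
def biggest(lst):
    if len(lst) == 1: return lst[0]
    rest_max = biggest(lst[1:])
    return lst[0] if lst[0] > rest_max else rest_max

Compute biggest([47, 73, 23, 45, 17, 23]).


biggest([47, 73, 23, 45, 17, 23]): compare 47 with biggest([73, 23, 45, 17, 23])
biggest([73, 23, 45, 17, 23]): compare 73 with biggest([23, 45, 17, 23])
biggest([23, 45, 17, 23]): compare 23 with biggest([45, 17, 23])
biggest([45, 17, 23]): compare 45 with biggest([17, 23])
biggest([17, 23]): compare 17 with biggest([23])
biggest([23]) = 23  (base case)
Compare 17 with 23 -> 23
Compare 45 with 23 -> 45
Compare 23 with 45 -> 45
Compare 73 with 45 -> 73
Compare 47 with 73 -> 73

73


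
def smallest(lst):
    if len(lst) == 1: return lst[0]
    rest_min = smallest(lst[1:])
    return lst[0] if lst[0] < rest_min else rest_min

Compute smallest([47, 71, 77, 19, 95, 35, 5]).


smallest([47, 71, 77, 19, 95, 35, 5]): compare 47 with smallest([71, 77, 19, 95, 35, 5])
smallest([71, 77, 19, 95, 35, 5]): compare 71 with smallest([77, 19, 95, 35, 5])
smallest([77, 19, 95, 35, 5]): compare 77 with smallest([19, 95, 35, 5])
smallest([19, 95, 35, 5]): compare 19 with smallest([95, 35, 5])
smallest([95, 35, 5]): compare 95 with smallest([35, 5])
smallest([35, 5]): compare 35 with smallest([5])
smallest([5]) = 5  (base case)
Compare 35 with 5 -> 5
Compare 95 with 5 -> 5
Compare 19 with 5 -> 5
Compare 77 with 5 -> 5
Compare 71 with 5 -> 5
Compare 47 with 5 -> 5

5


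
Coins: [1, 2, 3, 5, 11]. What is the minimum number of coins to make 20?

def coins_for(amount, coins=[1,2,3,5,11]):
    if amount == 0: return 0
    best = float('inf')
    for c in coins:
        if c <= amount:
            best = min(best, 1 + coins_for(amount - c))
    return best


Building up with DP:
coins_for(0) = 0
coins_for(1) = min(1+coins_for(0)=1+0=1) = 1
coins_for(2) = min(1+coins_for(1)=1+1=2, 1+coins_for(0)=1+0=1) = 1
coins_for(3) = min(1+coins_for(2)=1+1=2, 1+coins_for(1)=1+1=2, 1+coins_for(0)=1+0=1) = 1
coins_for(4) = min(1+coins_for(3)=1+1=2, 1+coins_for(2)=1+1=2, 1+coins_for(1)=1+1=2) = 2
coins_for(5) = min(1+coins_for(4)=1+2=3, 1+coins_for(3)=1+1=2, 1+coins_for(2)=1+1=2, 1+coins_for(0)=1+0=1) = 1
coins_for(6) = min(1+coins_for(5)=1+1=2, 1+coins_for(4)=1+2=3, 1+coins_for(3)=1+1=2, 1+coins_for(1)=1+1=2) = 2
coins_for(7) = min(1+coins_for(6)=1+2=3, 1+coins_for(5)=1+1=2, 1+coins_for(4)=1+2=3, 1+coins_for(2)=1+1=2) = 2
coins_for(8) = min(1+coins_for(7)=1+2=3, 1+coins_for(6)=1+2=3, 1+coins_for(5)=1+1=2, 1+coins_for(3)=1+1=2) = 2
coins_for(9) = min(1+coins_for(8)=1+2=3, 1+coins_for(7)=1+2=3, 1+coins_for(6)=1+2=3, 1+coins_for(4)=1+2=3) = 3
coins_for(10) = min(1+coins_for(9)=1+3=4, 1+coins_for(8)=1+2=3, 1+coins_for(7)=1+2=3, 1+coins_for(5)=1+1=2) = 2
coins_for(11) = min(1+coins_for(10)=1+2=3, 1+coins_for(9)=1+3=4, 1+coins_for(8)=1+2=3, 1+coins_for(6)=1+2=3, 1+coins_for(0)=1+0=1) = 1
coins_for(12) = min(1+coins_for(11)=1+1=2, 1+coins_for(10)=1+2=3, 1+coins_for(9)=1+3=4, 1+coins_for(7)=1+2=3, 1+coins_for(1)=1+1=2) = 2
coins_for(13) = min(1+coins_for(12)=1+2=3, 1+coins_for(11)=1+1=2, 1+coins_for(10)=1+2=3, 1+coins_for(8)=1+2=3, 1+coins_for(2)=1+1=2) = 2
coins_for(14) = min(1+coins_for(13)=1+2=3, 1+coins_for(12)=1+2=3, 1+coins_for(11)=1+1=2, 1+coins_for(9)=1+3=4, 1+coins_for(3)=1+1=2) = 2
coins_for(15) = min(1+coins_for(14)=1+2=3, 1+coins_for(13)=1+2=3, 1+coins_for(12)=1+2=3, 1+coins_for(10)=1+2=3, 1+coins_for(4)=1+2=3) = 3
coins_for(16) = min(1+coins_for(15)=1+3=4, 1+coins_for(14)=1+2=3, 1+coins_for(13)=1+2=3, 1+coins_for(11)=1+1=2, 1+coins_for(5)=1+1=2) = 2
coins_for(17) = min(1+coins_for(16)=1+2=3, 1+coins_for(15)=1+3=4, 1+coins_for(14)=1+2=3, 1+coins_for(12)=1+2=3, 1+coins_for(6)=1+2=3) = 3
coins_for(18) = min(1+coins_for(17)=1+3=4, 1+coins_for(16)=1+2=3, 1+coins_for(15)=1+3=4, 1+coins_for(13)=1+2=3, 1+coins_for(7)=1+2=3) = 3
coins_for(19) = min(1+coins_for(18)=1+3=4, 1+coins_for(17)=1+3=4, 1+coins_for(16)=1+2=3, 1+coins_for(14)=1+2=3, 1+coins_for(8)=1+2=3) = 3
coins_for(20) = min(1+coins_for(19)=1+3=4, 1+coins_for(18)=1+3=4, 1+coins_for(17)=1+3=4, 1+coins_for(15)=1+3=4, 1+coins_for(9)=1+3=4) = 4

4


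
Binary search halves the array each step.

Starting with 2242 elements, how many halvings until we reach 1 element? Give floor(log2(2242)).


2242 / 2 = 1121
1121 / 2 = 560
560 / 2 = 280
280 / 2 = 140
140 / 2 = 70
70 / 2 = 35
35 / 2 = 17
17 / 2 = 8
8 / 2 = 4
4 / 2 = 2
2 / 2 = 1
Reached 1 after 11 halvings

11


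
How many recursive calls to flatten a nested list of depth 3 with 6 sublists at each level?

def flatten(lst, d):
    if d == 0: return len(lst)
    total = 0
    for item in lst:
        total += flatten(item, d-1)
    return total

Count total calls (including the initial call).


At depth 0 (root): 1 call
At depth 1: each of 1 parents calls flatten on 6 children = 6 calls
At depth 2: each of 6 parents calls flatten on 6 children = 36 calls
At depth 3: each of 36 parents calls flatten on 6 children = 216 calls
Total: 1 + 6 + 36 + 216 = 259

259


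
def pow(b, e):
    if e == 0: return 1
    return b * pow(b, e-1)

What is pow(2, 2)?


pow(2, 2)
= 2 * pow(2, 1)
= 2 * 2 * pow(2, 0)
= 2 * 2 * 1
= 4

4


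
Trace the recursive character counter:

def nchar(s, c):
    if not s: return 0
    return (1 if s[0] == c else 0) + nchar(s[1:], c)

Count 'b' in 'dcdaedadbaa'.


s[0]='d' != 'b' -> 0
s[0]='c' != 'b' -> 0
s[0]='d' != 'b' -> 0
s[0]='a' != 'b' -> 0
s[0]='e' != 'b' -> 0
s[0]='d' != 'b' -> 0
s[0]='a' != 'b' -> 0
s[0]='d' != 'b' -> 0
s[0]='b' == 'b' -> 1
s[0]='a' != 'b' -> 0
s[0]='a' != 'b' -> 0
Sum: 0 + 0 + 0 + 0 + 0 + 0 + 0 + 0 + 1 + 0 + 0 = 1

1


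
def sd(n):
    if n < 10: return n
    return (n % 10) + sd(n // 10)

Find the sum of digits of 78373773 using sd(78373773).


sd(78373773) = 3 + sd(7837377)
sd(7837377) = 7 + sd(783737)
sd(783737) = 7 + sd(78373)
sd(78373) = 3 + sd(7837)
sd(7837) = 7 + sd(783)
sd(783) = 3 + sd(78)
sd(78) = 8 + sd(7)
sd(7) = 7  (base case)
Total: 3 + 7 + 7 + 3 + 7 + 3 + 8 + 7 = 45

45


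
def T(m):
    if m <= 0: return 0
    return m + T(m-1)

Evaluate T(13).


T(13)
= 13 + 12 + 11 + 10 + 9 + 8 + 7 + 6 + 5 + 4 + 3 + 2 + 1 + T(0)
= 13 + 12 + 11 + 10 + 9 + 8 + 7 + 6 + 5 + 4 + 3 + 2 + 1 + 0
= 91

91


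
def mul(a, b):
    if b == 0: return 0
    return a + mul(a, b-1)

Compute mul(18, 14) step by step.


mul(18, 14) = 18 + mul(18, 13)
mul(18, 13) = 18 + mul(18, 12)
mul(18, 12) = 18 + mul(18, 11)
mul(18, 11) = 18 + mul(18, 10)
mul(18, 10) = 18 + mul(18, 9)
mul(18, 9) = 18 + mul(18, 8)
mul(18, 8) = 18 + mul(18, 7)
mul(18, 7) = 18 + mul(18, 6)
mul(18, 6) = 18 + mul(18, 5)
mul(18, 5) = 18 + mul(18, 4)
mul(18, 4) = 18 + mul(18, 3)
mul(18, 3) = 18 + mul(18, 2)
mul(18, 2) = 18 + mul(18, 1)
mul(18, 1) = 18 + mul(18, 0)
mul(18, 0) = 0  (base case)
Total: 18 + 18 + 18 + 18 + 18 + 18 + 18 + 18 + 18 + 18 + 18 + 18 + 18 + 18 + 0 = 252

252


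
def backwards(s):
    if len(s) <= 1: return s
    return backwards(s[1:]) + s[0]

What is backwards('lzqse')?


backwards('lzqse') = backwards('zqse') + 'l'
backwards('zqse') = backwards('qse') + 'z'
backwards('qse') = backwards('se') + 'q'
backwards('se') = backwards('e') + 's'
backwards('e') = 'e'  (base case)
Concatenating: 'e' + 's' + 'q' + 'z' + 'l' = 'esqzl'

esqzl


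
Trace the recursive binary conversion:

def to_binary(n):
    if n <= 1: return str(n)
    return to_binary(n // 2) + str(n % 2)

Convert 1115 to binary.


to_binary(1115) = to_binary(557) + '1'
to_binary(557) = to_binary(278) + '1'
to_binary(278) = to_binary(139) + '0'
to_binary(139) = to_binary(69) + '1'
to_binary(69) = to_binary(34) + '1'
to_binary(34) = to_binary(17) + '0'
to_binary(17) = to_binary(8) + '1'
to_binary(8) = to_binary(4) + '0'
to_binary(4) = to_binary(2) + '0'
to_binary(2) = to_binary(1) + '0'
to_binary(1) = '1'  (base case)
Concatenating: '1' + '0' + '0' + '0' + '1' + '0' + '1' + '1' + '0' + '1' + '1' = '10001011011'

10001011011


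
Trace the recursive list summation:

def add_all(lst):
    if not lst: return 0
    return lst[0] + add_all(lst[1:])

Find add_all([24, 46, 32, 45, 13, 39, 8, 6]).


add_all([24, 46, 32, 45, 13, 39, 8, 6]) = 24 + add_all([46, 32, 45, 13, 39, 8, 6])
add_all([46, 32, 45, 13, 39, 8, 6]) = 46 + add_all([32, 45, 13, 39, 8, 6])
add_all([32, 45, 13, 39, 8, 6]) = 32 + add_all([45, 13, 39, 8, 6])
add_all([45, 13, 39, 8, 6]) = 45 + add_all([13, 39, 8, 6])
add_all([13, 39, 8, 6]) = 13 + add_all([39, 8, 6])
add_all([39, 8, 6]) = 39 + add_all([8, 6])
add_all([8, 6]) = 8 + add_all([6])
add_all([6]) = 6 + add_all([])
add_all([]) = 0  (base case)
Total: 24 + 46 + 32 + 45 + 13 + 39 + 8 + 6 + 0 = 213

213


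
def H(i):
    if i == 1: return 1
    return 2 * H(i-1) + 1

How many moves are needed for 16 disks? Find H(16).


H(16) = 2 * H(15) + 1
H(15) = 2 * H(14) + 1
H(14) = 2 * H(13) + 1
H(13) = 2 * H(12) + 1
H(12) = 2 * H(11) + 1
H(11) = 2 * H(10) + 1
H(10) = 2 * H(9) + 1
H(9) = 2 * H(8) + 1
H(8) = 2 * H(7) + 1
H(7) = 2 * H(6) + 1
H(6) = 2 * H(5) + 1
H(5) = 2 * H(4) + 1
H(4) = 2 * H(3) + 1
H(3) = 2 * H(2) + 1
H(2) = 2 * H(1) + 1
H(1) = 1  (base case)
H(2) = 2 * 1 + 1 = 3
H(3) = 2 * 3 + 1 = 7
H(4) = 2 * 7 + 1 = 15
H(5) = 2 * 15 + 1 = 31
H(6) = 2 * 31 + 1 = 63
H(7) = 2 * 63 + 1 = 127
H(8) = 2 * 127 + 1 = 255
H(9) = 2 * 255 + 1 = 511
H(10) = 2 * 511 + 1 = 1023
H(11) = 2 * 1023 + 1 = 2047
H(12) = 2 * 2047 + 1 = 4095
H(13) = 2 * 4095 + 1 = 8191
H(14) = 2 * 8191 + 1 = 16383
H(15) = 2 * 16383 + 1 = 32767
H(16) = 2 * 32767 + 1 = 65535

65535


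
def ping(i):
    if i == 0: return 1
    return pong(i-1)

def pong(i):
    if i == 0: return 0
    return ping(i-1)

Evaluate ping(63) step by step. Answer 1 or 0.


ping(63) = pong(62)
pong(62) = ping(61)
ping(61) = pong(60)
pong(60) = ping(59)
ping(59) = pong(58)
pong(58) = ping(57)
ping(57) = pong(56)
pong(56) = ping(55)
ping(55) = pong(54)
pong(54) = ping(53)
ping(53) = pong(52)
pong(52) = ping(51)
ping(51) = pong(50)
pong(50) = ping(49)
ping(49) = pong(48)
pong(48) = ping(47)
ping(47) = pong(46)
pong(46) = ping(45)
ping(45) = pong(44)
pong(44) = ping(43)
ping(43) = pong(42)
pong(42) = ping(41)
ping(41) = pong(40)
pong(40) = ping(39)
ping(39) = pong(38)
pong(38) = ping(37)
ping(37) = pong(36)
pong(36) = ping(35)
ping(35) = pong(34)
pong(34) = ping(33)
ping(33) = pong(32)
pong(32) = ping(31)
ping(31) = pong(30)
pong(30) = ping(29)
ping(29) = pong(28)
pong(28) = ping(27)
ping(27) = pong(26)
pong(26) = ping(25)
ping(25) = pong(24)
pong(24) = ping(23)
ping(23) = pong(22)
pong(22) = ping(21)
ping(21) = pong(20)
pong(20) = ping(19)
ping(19) = pong(18)
pong(18) = ping(17)
ping(17) = pong(16)
pong(16) = ping(15)
ping(15) = pong(14)
pong(14) = ping(13)
ping(13) = pong(12)
pong(12) = ping(11)
ping(11) = pong(10)
pong(10) = ping(9)
ping(9) = pong(8)
pong(8) = ping(7)
ping(7) = pong(6)
pong(6) = ping(5)
ping(5) = pong(4)
pong(4) = ping(3)
ping(3) = pong(2)
pong(2) = ping(1)
ping(1) = pong(0)
pong(0) = 0  (base case)
Result: 0

0


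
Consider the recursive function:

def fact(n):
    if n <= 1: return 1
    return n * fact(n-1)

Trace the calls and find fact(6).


fact(6)
= 6 * fact(5)
= 6 * 5 * fact(4)
= 6 * 5 * 4 * fact(3)
= 6 * 5 * 4 * 3 * fact(2)
= 6 * 5 * 4 * 3 * 2 * fact(1)
= 6 * 5 * 4 * 3 * 2 * 1
= 720

720


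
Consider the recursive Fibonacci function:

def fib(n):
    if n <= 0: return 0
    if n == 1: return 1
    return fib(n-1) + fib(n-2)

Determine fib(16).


Computing fib(16) bottom-up:
fib(0) = 0
fib(1) = 1
fib(2) = fib(1) + fib(0) = 1 + 0 = 1
fib(3) = fib(2) + fib(1) = 1 + 1 = 2
fib(4) = fib(3) + fib(2) = 2 + 1 = 3
fib(5) = fib(4) + fib(3) = 3 + 2 = 5
fib(6) = fib(5) + fib(4) = 5 + 3 = 8
fib(7) = fib(6) + fib(5) = 8 + 5 = 13
fib(8) = fib(7) + fib(6) = 13 + 8 = 21
fib(9) = fib(8) + fib(7) = 21 + 13 = 34
fib(10) = fib(9) + fib(8) = 34 + 21 = 55
fib(11) = fib(10) + fib(9) = 55 + 34 = 89
fib(12) = fib(11) + fib(10) = 89 + 55 = 144
fib(13) = fib(12) + fib(11) = 144 + 89 = 233
fib(14) = fib(13) + fib(12) = 233 + 144 = 377
fib(15) = fib(14) + fib(13) = 377 + 233 = 610
fib(16) = fib(15) + fib(14) = 610 + 377 = 987

987


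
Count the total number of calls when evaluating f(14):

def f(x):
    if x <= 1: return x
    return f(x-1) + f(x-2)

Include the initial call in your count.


Let C(n) = total calls for f(n)
C(0) = 1, C(1) = 1
C(2) = 1 + C(1) + C(0) = 1 + 1 + 1 = 3
C(3) = 1 + C(2) + C(1) = 1 + 3 + 1 = 5
C(4) = 1 + C(3) + C(2) = 1 + 5 + 3 = 9
C(5) = 1 + C(4) + C(3) = 1 + 9 + 5 = 15
C(6) = 1 + C(5) + C(4) = 1 + 15 + 9 = 25
C(7) = 1 + C(6) + C(5) = 1 + 25 + 15 = 41
C(8) = 1 + C(7) + C(6) = 1 + 41 + 25 = 67
C(9) = 1 + C(8) + C(7) = 1 + 67 + 41 = 109
C(10) = 1 + C(9) + C(8) = 1 + 109 + 67 = 177
C(11) = 1 + C(10) + C(9) = 1 + 177 + 109 = 287
C(12) = 1 + C(11) + C(10) = 1 + 287 + 177 = 465
C(13) = 1 + C(12) + C(11) = 1 + 465 + 287 = 753
C(14) = 1 + C(13) + C(12) = 1 + 753 + 465 = 1219

1219


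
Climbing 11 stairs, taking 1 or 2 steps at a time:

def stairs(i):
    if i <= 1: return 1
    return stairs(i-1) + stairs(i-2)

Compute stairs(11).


Building up from base cases:
stairs(0) = 1
stairs(1) = 1
stairs(2) = stairs(1) + stairs(0) = 1 + 1 = 2
stairs(3) = stairs(2) + stairs(1) = 2 + 1 = 3
stairs(4) = stairs(3) + stairs(2) = 3 + 2 = 5
stairs(5) = stairs(4) + stairs(3) = 5 + 3 = 8
stairs(6) = stairs(5) + stairs(4) = 8 + 5 = 13
stairs(7) = stairs(6) + stairs(5) = 13 + 8 = 21
stairs(8) = stairs(7) + stairs(6) = 21 + 13 = 34
stairs(9) = stairs(8) + stairs(7) = 34 + 21 = 55
stairs(10) = stairs(9) + stairs(8) = 55 + 34 = 89
stairs(11) = stairs(10) + stairs(9) = 89 + 55 = 144

144


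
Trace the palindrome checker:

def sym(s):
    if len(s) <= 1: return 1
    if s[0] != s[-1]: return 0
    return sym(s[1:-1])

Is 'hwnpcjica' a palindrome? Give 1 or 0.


sym('hwnpcjica'): s[0]='h' != s[-1]='a' -> return 0
Result: 0 (not a palindrome)

0


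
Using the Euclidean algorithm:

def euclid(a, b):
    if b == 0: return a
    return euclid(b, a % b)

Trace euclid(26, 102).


euclid(26, 102) = euclid(102, 26)
euclid(102, 26) = euclid(26, 24)
euclid(26, 24) = euclid(24, 2)
euclid(24, 2) = euclid(2, 0)
euclid(2, 0) = 2  (base case)

2


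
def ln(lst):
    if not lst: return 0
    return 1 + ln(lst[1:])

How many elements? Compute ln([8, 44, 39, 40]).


ln([8, 44, 39, 40]) = 1 + ln([44, 39, 40])
ln([44, 39, 40]) = 1 + ln([39, 40])
ln([39, 40]) = 1 + ln([40])
ln([40]) = 1 + ln([])
ln([]) = 0  (base case)
Unwinding: 1 + 1 + 1 + 1 + 0 = 4

4


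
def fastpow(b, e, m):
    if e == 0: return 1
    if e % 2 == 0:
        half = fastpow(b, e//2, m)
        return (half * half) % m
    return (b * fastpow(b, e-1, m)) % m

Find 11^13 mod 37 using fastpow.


fastpow(11, 13, 37): e is odd, compute fastpow(11, 12, 37)
  fastpow(11, 12, 37): e is even, compute fastpow(11, 6, 37)
    fastpow(11, 6, 37): e is even, compute fastpow(11, 3, 37)
      fastpow(11, 3, 37): e is odd, compute fastpow(11, 2, 37)
        fastpow(11, 2, 37): e is even, compute fastpow(11, 1, 37)
          fastpow(11, 1, 37): e is odd, compute fastpow(11, 0, 37)
          fastpow(11, 0, 37) = 1
          (11 * 1) % 37 = 11
        half=11, (11*11) % 37 = 10
      (11 * 10) % 37 = 36
    half=36, (36*36) % 37 = 1
  half=1, (1*1) % 37 = 1
(11 * 1) % 37 = 11

11


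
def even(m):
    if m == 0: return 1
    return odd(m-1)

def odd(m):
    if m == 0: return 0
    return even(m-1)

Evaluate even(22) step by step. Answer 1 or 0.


even(22) = odd(21)
odd(21) = even(20)
even(20) = odd(19)
odd(19) = even(18)
even(18) = odd(17)
odd(17) = even(16)
even(16) = odd(15)
odd(15) = even(14)
even(14) = odd(13)
odd(13) = even(12)
even(12) = odd(11)
odd(11) = even(10)
even(10) = odd(9)
odd(9) = even(8)
even(8) = odd(7)
odd(7) = even(6)
even(6) = odd(5)
odd(5) = even(4)
even(4) = odd(3)
odd(3) = even(2)
even(2) = odd(1)
odd(1) = even(0)
even(0) = 1  (base case)
Result: 1

1


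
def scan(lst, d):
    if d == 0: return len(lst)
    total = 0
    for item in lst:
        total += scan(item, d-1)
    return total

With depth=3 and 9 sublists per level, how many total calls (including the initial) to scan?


At depth 0 (root): 1 call
At depth 1: each of 1 parents calls scan on 9 children = 9 calls
At depth 2: each of 9 parents calls scan on 9 children = 81 calls
At depth 3: each of 81 parents calls scan on 9 children = 729 calls
Total: 1 + 9 + 81 + 729 = 820

820


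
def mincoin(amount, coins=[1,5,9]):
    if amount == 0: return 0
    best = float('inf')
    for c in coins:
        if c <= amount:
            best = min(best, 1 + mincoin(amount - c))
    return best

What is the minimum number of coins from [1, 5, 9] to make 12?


Building up with DP:
mincoin(0) = 0
mincoin(1) = min(1+mincoin(0)=1+0=1) = 1
mincoin(2) = min(1+mincoin(1)=1+1=2) = 2
mincoin(3) = min(1+mincoin(2)=1+2=3) = 3
mincoin(4) = min(1+mincoin(3)=1+3=4) = 4
mincoin(5) = min(1+mincoin(4)=1+4=5, 1+mincoin(0)=1+0=1) = 1
mincoin(6) = min(1+mincoin(5)=1+1=2, 1+mincoin(1)=1+1=2) = 2
mincoin(7) = min(1+mincoin(6)=1+2=3, 1+mincoin(2)=1+2=3) = 3
mincoin(8) = min(1+mincoin(7)=1+3=4, 1+mincoin(3)=1+3=4) = 4
mincoin(9) = min(1+mincoin(8)=1+4=5, 1+mincoin(4)=1+4=5, 1+mincoin(0)=1+0=1) = 1
mincoin(10) = min(1+mincoin(9)=1+1=2, 1+mincoin(5)=1+1=2, 1+mincoin(1)=1+1=2) = 2
mincoin(11) = min(1+mincoin(10)=1+2=3, 1+mincoin(6)=1+2=3, 1+mincoin(2)=1+2=3) = 3
mincoin(12) = min(1+mincoin(11)=1+3=4, 1+mincoin(7)=1+3=4, 1+mincoin(3)=1+3=4) = 4

4


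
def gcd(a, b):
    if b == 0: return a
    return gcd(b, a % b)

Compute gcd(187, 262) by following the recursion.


gcd(187, 262) = gcd(262, 187)
gcd(262, 187) = gcd(187, 75)
gcd(187, 75) = gcd(75, 37)
gcd(75, 37) = gcd(37, 1)
gcd(37, 1) = gcd(1, 0)
gcd(1, 0) = 1  (base case)

1


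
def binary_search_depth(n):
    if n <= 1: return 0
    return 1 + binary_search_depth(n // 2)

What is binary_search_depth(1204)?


1204 / 2 = 602
602 / 2 = 301
301 / 2 = 150
150 / 2 = 75
75 / 2 = 37
37 / 2 = 18
18 / 2 = 9
9 / 2 = 4
4 / 2 = 2
2 / 2 = 1
Reached 1 after 10 halvings

10


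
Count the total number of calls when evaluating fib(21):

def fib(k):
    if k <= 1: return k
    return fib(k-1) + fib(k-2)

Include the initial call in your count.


Let C(n) = total calls for fib(n)
C(0) = 1, C(1) = 1
C(2) = 1 + C(1) + C(0) = 1 + 1 + 1 = 3
C(3) = 1 + C(2) + C(1) = 1 + 3 + 1 = 5
C(4) = 1 + C(3) + C(2) = 1 + 5 + 3 = 9
C(5) = 1 + C(4) + C(3) = 1 + 9 + 5 = 15
C(6) = 1 + C(5) + C(4) = 1 + 15 + 9 = 25
C(7) = 1 + C(6) + C(5) = 1 + 25 + 15 = 41
C(8) = 1 + C(7) + C(6) = 1 + 41 + 25 = 67
C(9) = 1 + C(8) + C(7) = 1 + 67 + 41 = 109
C(10) = 1 + C(9) + C(8) = 1 + 109 + 67 = 177
C(11) = 1 + C(10) + C(9) = 1 + 177 + 109 = 287
C(12) = 1 + C(11) + C(10) = 1 + 287 + 177 = 465
C(13) = 1 + C(12) + C(11) = 1 + 465 + 287 = 753
C(14) = 1 + C(13) + C(12) = 1 + 753 + 465 = 1219
C(15) = 1 + C(14) + C(13) = 1 + 1219 + 753 = 1973
C(16) = 1 + C(15) + C(14) = 1 + 1973 + 1219 = 3193
C(17) = 1 + C(16) + C(15) = 1 + 3193 + 1973 = 5167
C(18) = 1 + C(17) + C(16) = 1 + 5167 + 3193 = 8361
C(19) = 1 + C(18) + C(17) = 1 + 8361 + 5167 = 13529
C(20) = 1 + C(19) + C(18) = 1 + 13529 + 8361 = 21891
C(21) = 1 + C(20) + C(19) = 1 + 21891 + 13529 = 35421

35421


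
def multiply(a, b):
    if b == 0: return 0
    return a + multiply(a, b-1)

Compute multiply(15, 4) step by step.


multiply(15, 4) = 15 + multiply(15, 3)
multiply(15, 3) = 15 + multiply(15, 2)
multiply(15, 2) = 15 + multiply(15, 1)
multiply(15, 1) = 15 + multiply(15, 0)
multiply(15, 0) = 0  (base case)
Total: 15 + 15 + 15 + 15 + 0 = 60

60


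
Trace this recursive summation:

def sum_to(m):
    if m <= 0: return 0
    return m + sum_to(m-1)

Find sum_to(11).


sum_to(11)
= 11 + 10 + 9 + 8 + 7 + 6 + 5 + 4 + 3 + 2 + 1 + sum_to(0)
= 11 + 10 + 9 + 8 + 7 + 6 + 5 + 4 + 3 + 2 + 1 + 0
= 66

66


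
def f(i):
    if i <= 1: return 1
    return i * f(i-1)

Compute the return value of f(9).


f(9)
= 9 * f(8)
= 9 * 8 * f(7)
= 9 * 8 * 7 * f(6)
= 9 * 8 * 7 * 6 * f(5)
= 9 * 8 * 7 * 6 * 5 * f(4)
= 9 * 8 * 7 * 6 * 5 * 4 * f(3)
= 9 * 8 * 7 * 6 * 5 * 4 * 3 * f(2)
= 9 * 8 * 7 * 6 * 5 * 4 * 3 * 2 * f(1)
= 9 * 8 * 7 * 6 * 5 * 4 * 3 * 2 * 1
= 362880

362880


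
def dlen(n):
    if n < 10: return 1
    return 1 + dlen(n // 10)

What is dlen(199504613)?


dlen(199504613) = 1 + dlen(19950461)
dlen(19950461) = 1 + dlen(1995046)
dlen(1995046) = 1 + dlen(199504)
dlen(199504) = 1 + dlen(19950)
dlen(19950) = 1 + dlen(1995)
dlen(1995) = 1 + dlen(199)
dlen(199) = 1 + dlen(19)
dlen(19) = 1 + dlen(1)
dlen(1) = 1  (base case: 1 < 10)
Unwinding: 1 + 1 + 1 + 1 + 1 + 1 + 1 + 1 + 1 = 9

9


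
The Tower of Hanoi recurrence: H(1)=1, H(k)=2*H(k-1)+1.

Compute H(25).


H(25) = 2 * H(24) + 1
H(24) = 2 * H(23) + 1
H(23) = 2 * H(22) + 1
H(22) = 2 * H(21) + 1
H(21) = 2 * H(20) + 1
H(20) = 2 * H(19) + 1
H(19) = 2 * H(18) + 1
H(18) = 2 * H(17) + 1
H(17) = 2 * H(16) + 1
H(16) = 2 * H(15) + 1
H(15) = 2 * H(14) + 1
H(14) = 2 * H(13) + 1
H(13) = 2 * H(12) + 1
H(12) = 2 * H(11) + 1
H(11) = 2 * H(10) + 1
H(10) = 2 * H(9) + 1
H(9) = 2 * H(8) + 1
H(8) = 2 * H(7) + 1
H(7) = 2 * H(6) + 1
H(6) = 2 * H(5) + 1
H(5) = 2 * H(4) + 1
H(4) = 2 * H(3) + 1
H(3) = 2 * H(2) + 1
H(2) = 2 * H(1) + 1
H(1) = 1  (base case)
H(2) = 2 * 1 + 1 = 3
H(3) = 2 * 3 + 1 = 7
H(4) = 2 * 7 + 1 = 15
H(5) = 2 * 15 + 1 = 31
H(6) = 2 * 31 + 1 = 63
H(7) = 2 * 63 + 1 = 127
H(8) = 2 * 127 + 1 = 255
H(9) = 2 * 255 + 1 = 511
H(10) = 2 * 511 + 1 = 1023
H(11) = 2 * 1023 + 1 = 2047
H(12) = 2 * 2047 + 1 = 4095
H(13) = 2 * 4095 + 1 = 8191
H(14) = 2 * 8191 + 1 = 16383
H(15) = 2 * 16383 + 1 = 32767
H(16) = 2 * 32767 + 1 = 65535
H(17) = 2 * 65535 + 1 = 131071
H(18) = 2 * 131071 + 1 = 262143
H(19) = 2 * 262143 + 1 = 524287
H(20) = 2 * 524287 + 1 = 1048575
H(21) = 2 * 1048575 + 1 = 2097151
H(22) = 2 * 2097151 + 1 = 4194303
H(23) = 2 * 4194303 + 1 = 8388607
H(24) = 2 * 8388607 + 1 = 16777215
H(25) = 2 * 16777215 + 1 = 33554431

33554431


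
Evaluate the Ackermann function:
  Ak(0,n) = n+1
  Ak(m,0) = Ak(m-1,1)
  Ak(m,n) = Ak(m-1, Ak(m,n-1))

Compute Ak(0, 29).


Ak(0, 29) = 30
Result: Ak(0, 29) = 30

30


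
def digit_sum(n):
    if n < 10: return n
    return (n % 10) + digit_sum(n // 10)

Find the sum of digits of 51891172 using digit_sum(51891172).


digit_sum(51891172) = 2 + digit_sum(5189117)
digit_sum(5189117) = 7 + digit_sum(518911)
digit_sum(518911) = 1 + digit_sum(51891)
digit_sum(51891) = 1 + digit_sum(5189)
digit_sum(5189) = 9 + digit_sum(518)
digit_sum(518) = 8 + digit_sum(51)
digit_sum(51) = 1 + digit_sum(5)
digit_sum(5) = 5  (base case)
Total: 2 + 7 + 1 + 1 + 9 + 8 + 1 + 5 = 34

34


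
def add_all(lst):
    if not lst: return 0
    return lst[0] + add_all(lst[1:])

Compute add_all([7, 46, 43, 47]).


add_all([7, 46, 43, 47]) = 7 + add_all([46, 43, 47])
add_all([46, 43, 47]) = 46 + add_all([43, 47])
add_all([43, 47]) = 43 + add_all([47])
add_all([47]) = 47 + add_all([])
add_all([]) = 0  (base case)
Total: 7 + 46 + 43 + 47 + 0 = 143

143


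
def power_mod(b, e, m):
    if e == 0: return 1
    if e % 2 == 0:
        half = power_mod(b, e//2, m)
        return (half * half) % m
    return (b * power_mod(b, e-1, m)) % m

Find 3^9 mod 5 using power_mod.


power_mod(3, 9, 5): e is odd, compute power_mod(3, 8, 5)
  power_mod(3, 8, 5): e is even, compute power_mod(3, 4, 5)
    power_mod(3, 4, 5): e is even, compute power_mod(3, 2, 5)
      power_mod(3, 2, 5): e is even, compute power_mod(3, 1, 5)
        power_mod(3, 1, 5): e is odd, compute power_mod(3, 0, 5)
          power_mod(3, 0, 5) = 1
        (3 * 1) % 5 = 3
      half=3, (3*3) % 5 = 4
    half=4, (4*4) % 5 = 1
  half=1, (1*1) % 5 = 1
(3 * 1) % 5 = 3

3


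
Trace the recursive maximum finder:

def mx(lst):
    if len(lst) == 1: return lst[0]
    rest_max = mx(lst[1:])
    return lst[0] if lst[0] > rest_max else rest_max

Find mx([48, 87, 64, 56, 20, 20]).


mx([48, 87, 64, 56, 20, 20]): compare 48 with mx([87, 64, 56, 20, 20])
mx([87, 64, 56, 20, 20]): compare 87 with mx([64, 56, 20, 20])
mx([64, 56, 20, 20]): compare 64 with mx([56, 20, 20])
mx([56, 20, 20]): compare 56 with mx([20, 20])
mx([20, 20]): compare 20 with mx([20])
mx([20]) = 20  (base case)
Compare 20 with 20 -> 20
Compare 56 with 20 -> 56
Compare 64 with 56 -> 64
Compare 87 with 64 -> 87
Compare 48 with 87 -> 87

87


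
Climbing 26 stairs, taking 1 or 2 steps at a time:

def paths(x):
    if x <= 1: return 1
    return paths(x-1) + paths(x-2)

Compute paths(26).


Building up from base cases:
paths(0) = 1
paths(1) = 1
paths(2) = paths(1) + paths(0) = 1 + 1 = 2
paths(3) = paths(2) + paths(1) = 2 + 1 = 3
paths(4) = paths(3) + paths(2) = 3 + 2 = 5
paths(5) = paths(4) + paths(3) = 5 + 3 = 8
paths(6) = paths(5) + paths(4) = 8 + 5 = 13
paths(7) = paths(6) + paths(5) = 13 + 8 = 21
paths(8) = paths(7) + paths(6) = 21 + 13 = 34
paths(9) = paths(8) + paths(7) = 34 + 21 = 55
paths(10) = paths(9) + paths(8) = 55 + 34 = 89
paths(11) = paths(10) + paths(9) = 89 + 55 = 144
paths(12) = paths(11) + paths(10) = 144 + 89 = 233
paths(13) = paths(12) + paths(11) = 233 + 144 = 377
paths(14) = paths(13) + paths(12) = 377 + 233 = 610
paths(15) = paths(14) + paths(13) = 610 + 377 = 987
paths(16) = paths(15) + paths(14) = 987 + 610 = 1597
paths(17) = paths(16) + paths(15) = 1597 + 987 = 2584
paths(18) = paths(17) + paths(16) = 2584 + 1597 = 4181
paths(19) = paths(18) + paths(17) = 4181 + 2584 = 6765
paths(20) = paths(19) + paths(18) = 6765 + 4181 = 10946
paths(21) = paths(20) + paths(19) = 10946 + 6765 = 17711
paths(22) = paths(21) + paths(20) = 17711 + 10946 = 28657
paths(23) = paths(22) + paths(21) = 28657 + 17711 = 46368
paths(24) = paths(23) + paths(22) = 46368 + 28657 = 75025
paths(25) = paths(24) + paths(23) = 75025 + 46368 = 121393
paths(26) = paths(25) + paths(24) = 121393 + 75025 = 196418

196418
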